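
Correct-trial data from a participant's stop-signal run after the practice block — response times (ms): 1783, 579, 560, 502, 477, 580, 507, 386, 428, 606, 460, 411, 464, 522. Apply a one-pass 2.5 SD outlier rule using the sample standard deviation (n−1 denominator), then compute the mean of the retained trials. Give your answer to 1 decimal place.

n = 14, ΣRT = 8265, M = 590.357
Σ(x−M)² = 1589327.21; s = √(1589327.21/13) = 349.651
Cutoffs: 590.357 ± 2.5·349.651 → [-283.8, 1464.5]
Outside: 1783 → excluded.
Retained (n=13): Σ = 6482, mean = 6482/13 = 498.615

498.6 ms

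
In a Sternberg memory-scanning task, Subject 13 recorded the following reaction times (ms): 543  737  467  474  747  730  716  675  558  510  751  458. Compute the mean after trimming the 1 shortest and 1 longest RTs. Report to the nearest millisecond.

616 ms

Sorted: 458, 467, 474, 510, 543, 558, 675, 716, 730, 737, 747, 751
Drop lowest 1 (458) and highest 1 (751)
Remaining (n=10): Σ = 6157, mean = 6157/10 = 615.700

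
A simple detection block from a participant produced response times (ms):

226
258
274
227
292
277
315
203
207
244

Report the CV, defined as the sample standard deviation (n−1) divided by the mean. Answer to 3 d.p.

0.148

n = 10, Σ = 2523, M = 252.3000
Σ(x−M)² = 12504.100; s = √(12504.100/9) = 37.2739
CV = 37.2739 / 252.3000 = 0.14774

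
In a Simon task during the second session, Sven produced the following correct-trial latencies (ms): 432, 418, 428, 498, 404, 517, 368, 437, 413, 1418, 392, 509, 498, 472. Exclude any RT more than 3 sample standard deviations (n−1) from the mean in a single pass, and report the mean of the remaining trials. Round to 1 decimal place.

445.1 ms

n = 14, ΣRT = 7204, M = 514.571
Σ(x−M)² = 907287.43; s = √(907287.43/13) = 264.181
Cutoffs: 514.571 ± 3·264.181 → [-278.0, 1307.1]
Outside: 1418 → excluded.
Retained (n=13): Σ = 5786, mean = 5786/13 = 445.077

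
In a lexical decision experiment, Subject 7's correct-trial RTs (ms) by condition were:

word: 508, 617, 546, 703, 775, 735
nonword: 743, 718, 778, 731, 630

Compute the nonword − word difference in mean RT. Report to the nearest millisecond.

73 ms

M(word) = 3884/6 = 647.333
M(nonword) = 3600/5 = 720.000
Difference = 720.000 − 647.333 = 72.667 ms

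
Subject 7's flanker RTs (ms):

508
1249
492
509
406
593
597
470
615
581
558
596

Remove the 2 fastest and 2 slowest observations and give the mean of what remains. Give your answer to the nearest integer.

Sorted: 406, 470, 492, 508, 509, 558, 581, 593, 596, 597, 615, 1249
Drop lowest 2 (406, 470) and highest 2 (615, 1249)
Remaining (n=8): Σ = 4434, mean = 4434/8 = 554.250

554 ms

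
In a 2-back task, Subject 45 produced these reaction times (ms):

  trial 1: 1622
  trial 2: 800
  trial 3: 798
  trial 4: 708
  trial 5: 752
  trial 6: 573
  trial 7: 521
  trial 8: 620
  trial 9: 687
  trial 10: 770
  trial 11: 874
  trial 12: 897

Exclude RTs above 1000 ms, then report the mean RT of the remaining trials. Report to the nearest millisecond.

727 ms

Excluded: 1622
Retained (n=11): Σ = 8000
Mean = 8000/11 = 727.2727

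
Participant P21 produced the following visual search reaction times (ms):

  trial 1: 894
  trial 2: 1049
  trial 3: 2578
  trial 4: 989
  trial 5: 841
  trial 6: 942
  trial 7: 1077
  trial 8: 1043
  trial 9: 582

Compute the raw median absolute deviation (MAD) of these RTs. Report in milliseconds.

88 ms

Sorted: 582, 841, 894, 942, 989, 1043, 1049, 1077, 2578 → median = 989
|x − 989|: 95, 60, 1589, 0, 148, 47, 88, 54, 407
Sorted deviations: 0, 47, 54, 60, 88, 95, 148, 407, 1589 → MAD = 88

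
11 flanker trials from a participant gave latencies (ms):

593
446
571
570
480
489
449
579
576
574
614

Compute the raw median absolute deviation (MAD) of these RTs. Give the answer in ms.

Sorted: 446, 449, 480, 489, 570, 571, 574, 576, 579, 593, 614 → median = 571
|x − 571|: 22, 125, 0, 1, 91, 82, 122, 8, 5, 3, 43
Sorted deviations: 0, 1, 3, 5, 8, 22, 43, 82, 91, 122, 125 → MAD = 22

22 ms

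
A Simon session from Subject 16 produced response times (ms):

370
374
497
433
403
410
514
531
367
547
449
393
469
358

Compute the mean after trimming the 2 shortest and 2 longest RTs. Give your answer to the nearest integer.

431 ms

Sorted: 358, 367, 370, 374, 393, 403, 410, 433, 449, 469, 497, 514, 531, 547
Drop lowest 2 (358, 367) and highest 2 (531, 547)
Remaining (n=10): Σ = 4312, mean = 4312/10 = 431.200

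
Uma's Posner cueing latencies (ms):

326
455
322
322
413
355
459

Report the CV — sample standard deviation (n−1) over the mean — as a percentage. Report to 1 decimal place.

16.4%

n = 7, Σ = 2652, M = 378.8571
Σ(x−M)² = 23214.857; s = √(23214.857/6) = 62.2024
CV = 62.2024 / 378.8571 = 0.16418 = 16.418%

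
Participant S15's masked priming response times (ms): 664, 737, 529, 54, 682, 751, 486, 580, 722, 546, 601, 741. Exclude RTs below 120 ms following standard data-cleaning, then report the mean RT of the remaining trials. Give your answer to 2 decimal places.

Excluded: 54
Retained (n=11): Σ = 7039
Mean = 7039/11 = 639.9091

639.91 ms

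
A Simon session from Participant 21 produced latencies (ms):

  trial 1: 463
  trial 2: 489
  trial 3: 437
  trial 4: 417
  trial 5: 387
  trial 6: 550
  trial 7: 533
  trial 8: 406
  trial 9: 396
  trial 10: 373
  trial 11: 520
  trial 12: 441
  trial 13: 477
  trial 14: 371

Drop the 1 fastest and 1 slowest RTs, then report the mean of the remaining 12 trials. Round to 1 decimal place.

444.9 ms

Sorted: 371, 373, 387, 396, 406, 417, 437, 441, 463, 477, 489, 520, 533, 550
Drop lowest 1 (371) and highest 1 (550)
Remaining (n=12): Σ = 5339, mean = 5339/12 = 444.917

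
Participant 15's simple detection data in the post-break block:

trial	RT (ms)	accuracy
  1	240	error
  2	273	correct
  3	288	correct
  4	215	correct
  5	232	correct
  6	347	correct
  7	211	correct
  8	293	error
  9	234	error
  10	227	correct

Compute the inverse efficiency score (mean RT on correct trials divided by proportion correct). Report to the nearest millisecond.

Correct trials (n=7): 273, 288, 215, 232, 347, 211, 227
Mean correct RT = 1793/7 = 256.1429 ms
Proportion correct = 7/10
IES = 256.1429 / (7/10) = 365.918 ms

366 ms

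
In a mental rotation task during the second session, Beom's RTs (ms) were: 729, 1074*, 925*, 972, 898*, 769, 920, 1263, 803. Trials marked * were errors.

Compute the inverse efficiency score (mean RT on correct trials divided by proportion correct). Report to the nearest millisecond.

1364 ms

Correct trials (n=6): 729, 972, 769, 920, 1263, 803
Mean correct RT = 5456/6 = 909.3333 ms
Proportion correct = 6/9
IES = 909.3333 / (6/9) = 1364.000 ms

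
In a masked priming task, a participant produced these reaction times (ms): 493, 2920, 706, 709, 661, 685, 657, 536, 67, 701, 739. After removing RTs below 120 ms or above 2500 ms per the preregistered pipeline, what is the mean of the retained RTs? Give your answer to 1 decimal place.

Excluded: 67, 2920
Retained (n=9): Σ = 5887
Mean = 5887/9 = 654.1111

654.1 ms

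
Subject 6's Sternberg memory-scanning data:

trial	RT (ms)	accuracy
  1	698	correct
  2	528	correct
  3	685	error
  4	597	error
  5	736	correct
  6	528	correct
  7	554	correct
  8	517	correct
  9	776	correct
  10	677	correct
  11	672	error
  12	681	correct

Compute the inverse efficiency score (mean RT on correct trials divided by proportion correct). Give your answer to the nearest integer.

Correct trials (n=9): 698, 528, 736, 528, 554, 517, 776, 677, 681
Mean correct RT = 5695/9 = 632.7778 ms
Proportion correct = 9/12
IES = 632.7778 / (9/12) = 843.704 ms

844 ms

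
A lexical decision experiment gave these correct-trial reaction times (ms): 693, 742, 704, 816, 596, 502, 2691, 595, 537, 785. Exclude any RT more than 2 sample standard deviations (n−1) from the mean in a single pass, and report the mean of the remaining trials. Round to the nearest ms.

663 ms

n = 10, ΣRT = 8661, M = 866.100
Σ(x−M)² = 3798312.90; s = √(3798312.90/9) = 649.642
Cutoffs: 866.100 ± 2·649.642 → [-433.2, 2165.4]
Outside: 2691 → excluded.
Retained (n=9): Σ = 5970, mean = 5970/9 = 663.333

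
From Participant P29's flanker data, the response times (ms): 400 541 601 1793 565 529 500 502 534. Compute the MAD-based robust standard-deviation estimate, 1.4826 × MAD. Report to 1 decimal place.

47.4 ms

Sorted: 400, 500, 502, 529, 534, 541, 565, 601, 1793 → median = 534
|x − 534| sorted: 0, 5, 7, 31, 32, 34, 67, 134, 1259 → MAD = 32
Robust SD ≈ 1.4826 × 32 = 47.443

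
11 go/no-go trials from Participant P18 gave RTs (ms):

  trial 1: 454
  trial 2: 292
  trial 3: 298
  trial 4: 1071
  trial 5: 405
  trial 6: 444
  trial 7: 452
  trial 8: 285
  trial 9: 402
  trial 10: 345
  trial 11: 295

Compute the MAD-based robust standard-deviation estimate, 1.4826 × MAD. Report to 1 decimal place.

84.5 ms

Sorted: 285, 292, 295, 298, 345, 402, 405, 444, 452, 454, 1071 → median = 402
|x − 402| sorted: 0, 3, 42, 50, 52, 57, 104, 107, 110, 117, 669 → MAD = 57
Robust SD ≈ 1.4826 × 57 = 84.508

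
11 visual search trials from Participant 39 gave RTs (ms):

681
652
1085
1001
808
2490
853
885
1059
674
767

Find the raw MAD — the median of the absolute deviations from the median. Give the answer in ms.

172 ms

Sorted: 652, 674, 681, 767, 808, 853, 885, 1001, 1059, 1085, 2490 → median = 853
|x − 853|: 172, 201, 232, 148, 45, 1637, 0, 32, 206, 179, 86
Sorted deviations: 0, 32, 45, 86, 148, 172, 179, 201, 206, 232, 1637 → MAD = 172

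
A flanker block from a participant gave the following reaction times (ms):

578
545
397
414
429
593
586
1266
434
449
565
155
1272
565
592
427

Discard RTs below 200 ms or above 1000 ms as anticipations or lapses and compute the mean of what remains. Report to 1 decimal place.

505.7 ms

Excluded: 155, 1266, 1272
Retained (n=13): Σ = 6574
Mean = 6574/13 = 505.6923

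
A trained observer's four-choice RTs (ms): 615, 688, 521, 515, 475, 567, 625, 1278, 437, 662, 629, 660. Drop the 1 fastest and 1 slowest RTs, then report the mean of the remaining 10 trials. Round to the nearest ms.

Sorted: 437, 475, 515, 521, 567, 615, 625, 629, 660, 662, 688, 1278
Drop lowest 1 (437) and highest 1 (1278)
Remaining (n=10): Σ = 5957, mean = 5957/10 = 595.700

596 ms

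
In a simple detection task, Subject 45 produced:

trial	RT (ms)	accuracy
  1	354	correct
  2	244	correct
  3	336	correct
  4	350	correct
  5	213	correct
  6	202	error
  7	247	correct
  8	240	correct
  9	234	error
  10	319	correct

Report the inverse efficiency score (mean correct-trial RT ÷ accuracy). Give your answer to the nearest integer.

Correct trials (n=8): 354, 244, 336, 350, 213, 247, 240, 319
Mean correct RT = 2303/8 = 287.8750 ms
Proportion correct = 8/10
IES = 287.8750 / (8/10) = 359.844 ms

360 ms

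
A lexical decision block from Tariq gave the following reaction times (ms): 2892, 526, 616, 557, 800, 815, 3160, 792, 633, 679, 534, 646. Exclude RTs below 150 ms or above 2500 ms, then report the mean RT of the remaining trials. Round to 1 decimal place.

659.8 ms

Excluded: 2892, 3160
Retained (n=10): Σ = 6598
Mean = 6598/10 = 659.8000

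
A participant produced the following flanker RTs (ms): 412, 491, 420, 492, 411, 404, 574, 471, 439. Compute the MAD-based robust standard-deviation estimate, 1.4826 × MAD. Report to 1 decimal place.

47.4 ms

Sorted: 404, 411, 412, 420, 439, 471, 491, 492, 574 → median = 439
|x − 439| sorted: 0, 19, 27, 28, 32, 35, 52, 53, 135 → MAD = 32
Robust SD ≈ 1.4826 × 32 = 47.443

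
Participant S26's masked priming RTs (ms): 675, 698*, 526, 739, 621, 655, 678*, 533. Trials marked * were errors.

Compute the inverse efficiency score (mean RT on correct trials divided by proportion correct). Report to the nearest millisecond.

833 ms

Correct trials (n=6): 675, 526, 739, 621, 655, 533
Mean correct RT = 3749/6 = 624.8333 ms
Proportion correct = 6/8
IES = 624.8333 / (6/8) = 833.111 ms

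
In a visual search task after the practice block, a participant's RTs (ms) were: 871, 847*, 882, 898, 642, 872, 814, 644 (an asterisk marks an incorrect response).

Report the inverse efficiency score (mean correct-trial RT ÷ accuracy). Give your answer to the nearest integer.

Correct trials (n=7): 871, 882, 898, 642, 872, 814, 644
Mean correct RT = 5623/7 = 803.2857 ms
Proportion correct = 7/8
IES = 803.2857 / (7/8) = 918.041 ms

918 ms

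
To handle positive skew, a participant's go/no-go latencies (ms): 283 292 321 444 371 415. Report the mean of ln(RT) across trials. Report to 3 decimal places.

ln(RT): 5.6454, 5.6768, 5.7714, 6.0958, 5.9162, 6.0283
Σ ln(RT) = 35.1339
Mean = 35.1339/6 = 5.85566

5.856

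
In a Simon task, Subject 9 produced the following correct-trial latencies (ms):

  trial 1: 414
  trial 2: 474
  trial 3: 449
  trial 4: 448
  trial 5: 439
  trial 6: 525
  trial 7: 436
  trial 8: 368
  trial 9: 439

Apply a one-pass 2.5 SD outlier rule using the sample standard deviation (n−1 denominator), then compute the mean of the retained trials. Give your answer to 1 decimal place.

n = 9, ΣRT = 3992, M = 443.556
Σ(x−M)² = 14290.22; s = √(14290.22/8) = 42.264
Cutoffs: 443.556 ± 2.5·42.264 → [337.9, 549.2]
No RTs fall outside the cutoffs; all 9 retained. Mean = 3992/9 = 443.556

443.6 ms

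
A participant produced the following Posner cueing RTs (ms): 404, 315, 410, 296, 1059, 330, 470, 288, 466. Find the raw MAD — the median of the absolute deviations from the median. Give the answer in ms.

74 ms

Sorted: 288, 296, 315, 330, 404, 410, 466, 470, 1059 → median = 404
|x − 404|: 0, 89, 6, 108, 655, 74, 66, 116, 62
Sorted deviations: 0, 6, 62, 66, 74, 89, 108, 116, 655 → MAD = 74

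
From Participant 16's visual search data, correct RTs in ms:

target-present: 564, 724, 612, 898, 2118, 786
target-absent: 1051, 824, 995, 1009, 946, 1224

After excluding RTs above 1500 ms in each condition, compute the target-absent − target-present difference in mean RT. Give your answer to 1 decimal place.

target-present: exclude 2118
M(target-present) = 3584/5 = 716.800
M(target-absent) = 6049/6 = 1008.167
Difference = 1008.167 − 716.800 = 291.367 ms

291.4 ms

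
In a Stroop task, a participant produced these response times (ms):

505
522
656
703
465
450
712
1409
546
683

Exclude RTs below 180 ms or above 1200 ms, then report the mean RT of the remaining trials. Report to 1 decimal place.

582.4 ms

Excluded: 1409
Retained (n=9): Σ = 5242
Mean = 5242/9 = 582.4444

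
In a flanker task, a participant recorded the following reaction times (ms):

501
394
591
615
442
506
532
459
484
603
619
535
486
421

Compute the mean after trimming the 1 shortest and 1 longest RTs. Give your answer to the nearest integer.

515 ms

Sorted: 394, 421, 442, 459, 484, 486, 501, 506, 532, 535, 591, 603, 615, 619
Drop lowest 1 (394) and highest 1 (619)
Remaining (n=12): Σ = 6175, mean = 6175/12 = 514.583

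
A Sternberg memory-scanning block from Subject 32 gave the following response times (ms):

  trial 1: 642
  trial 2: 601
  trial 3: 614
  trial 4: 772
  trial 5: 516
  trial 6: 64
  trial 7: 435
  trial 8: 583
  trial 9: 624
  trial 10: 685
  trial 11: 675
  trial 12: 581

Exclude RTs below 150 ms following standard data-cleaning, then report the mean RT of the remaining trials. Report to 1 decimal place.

611.6 ms

Excluded: 64
Retained (n=11): Σ = 6728
Mean = 6728/11 = 611.6364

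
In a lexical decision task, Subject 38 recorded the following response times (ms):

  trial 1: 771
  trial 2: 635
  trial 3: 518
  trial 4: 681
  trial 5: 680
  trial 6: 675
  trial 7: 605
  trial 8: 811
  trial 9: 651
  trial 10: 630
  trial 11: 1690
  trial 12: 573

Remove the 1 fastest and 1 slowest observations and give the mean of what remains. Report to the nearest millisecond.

671 ms

Sorted: 518, 573, 605, 630, 635, 651, 675, 680, 681, 771, 811, 1690
Drop lowest 1 (518) and highest 1 (1690)
Remaining (n=10): Σ = 6712, mean = 6712/10 = 671.200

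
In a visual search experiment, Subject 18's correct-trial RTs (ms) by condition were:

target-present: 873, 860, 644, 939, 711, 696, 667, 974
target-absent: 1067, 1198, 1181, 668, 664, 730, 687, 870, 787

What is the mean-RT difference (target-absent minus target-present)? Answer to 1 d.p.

M(target-present) = 6364/8 = 795.500
M(target-absent) = 7852/9 = 872.444
Difference = 872.444 − 795.500 = 76.944 ms

76.9 ms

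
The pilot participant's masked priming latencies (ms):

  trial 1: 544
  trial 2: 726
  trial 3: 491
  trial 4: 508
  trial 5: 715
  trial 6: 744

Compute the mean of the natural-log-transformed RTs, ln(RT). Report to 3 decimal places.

6.416

ln(RT): 6.2989, 6.5876, 6.1964, 6.2305, 6.5723, 6.6120
Σ ln(RT) = 38.4977
Mean = 38.4977/6 = 6.41629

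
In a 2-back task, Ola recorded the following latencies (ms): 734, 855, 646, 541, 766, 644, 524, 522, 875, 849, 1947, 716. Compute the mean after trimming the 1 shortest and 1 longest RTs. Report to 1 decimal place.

Sorted: 522, 524, 541, 644, 646, 716, 734, 766, 849, 855, 875, 1947
Drop lowest 1 (522) and highest 1 (1947)
Remaining (n=10): Σ = 7150, mean = 7150/10 = 715.000

715.0 ms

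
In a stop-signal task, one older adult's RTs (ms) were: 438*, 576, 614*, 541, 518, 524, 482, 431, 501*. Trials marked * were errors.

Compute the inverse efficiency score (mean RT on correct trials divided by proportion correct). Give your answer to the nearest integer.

Correct trials (n=6): 576, 541, 518, 524, 482, 431
Mean correct RT = 3072/6 = 512.0000 ms
Proportion correct = 6/9
IES = 512.0000 / (6/9) = 768.000 ms

768 ms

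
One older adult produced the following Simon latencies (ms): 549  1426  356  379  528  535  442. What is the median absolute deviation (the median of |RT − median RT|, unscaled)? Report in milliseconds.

Sorted: 356, 379, 442, 528, 535, 549, 1426 → median = 528
|x − 528|: 21, 898, 172, 149, 0, 7, 86
Sorted deviations: 0, 7, 21, 86, 149, 172, 898 → MAD = 86

86 ms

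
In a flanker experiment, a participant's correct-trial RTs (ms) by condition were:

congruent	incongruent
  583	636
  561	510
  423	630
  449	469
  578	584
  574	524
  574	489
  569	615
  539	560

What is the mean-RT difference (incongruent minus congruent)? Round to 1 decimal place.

18.6 ms

M(congruent) = 4850/9 = 538.889
M(incongruent) = 5017/9 = 557.444
Difference = 557.444 − 538.889 = 18.556 ms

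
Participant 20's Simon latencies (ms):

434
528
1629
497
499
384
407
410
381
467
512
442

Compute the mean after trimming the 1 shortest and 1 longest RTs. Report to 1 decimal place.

Sorted: 381, 384, 407, 410, 434, 442, 467, 497, 499, 512, 528, 1629
Drop lowest 1 (381) and highest 1 (1629)
Remaining (n=10): Σ = 4580, mean = 4580/10 = 458.000

458.0 ms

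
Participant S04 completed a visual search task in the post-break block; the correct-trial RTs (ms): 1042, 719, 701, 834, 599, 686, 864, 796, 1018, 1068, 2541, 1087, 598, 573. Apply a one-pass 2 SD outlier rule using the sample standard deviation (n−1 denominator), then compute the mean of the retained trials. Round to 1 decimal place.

n = 14, ΣRT = 13126, M = 937.571
Σ(x−M)² = 3193759.43; s = √(3193759.43/13) = 495.655
Cutoffs: 937.571 ± 2·495.655 → [-53.7, 1928.9]
Outside: 2541 → excluded.
Retained (n=13): Σ = 10585, mean = 10585/13 = 814.231

814.2 ms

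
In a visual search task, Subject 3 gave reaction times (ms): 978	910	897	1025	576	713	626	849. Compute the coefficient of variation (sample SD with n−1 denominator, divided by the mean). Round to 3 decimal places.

0.201

n = 8, Σ = 6574, M = 821.7500
Σ(x−M)² = 190455.500; s = √(190455.500/7) = 164.9483
CV = 164.9483 / 821.7500 = 0.20073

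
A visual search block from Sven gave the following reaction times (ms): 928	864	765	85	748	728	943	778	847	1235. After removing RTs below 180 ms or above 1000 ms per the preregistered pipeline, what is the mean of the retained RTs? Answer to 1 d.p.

825.1 ms

Excluded: 85, 1235
Retained (n=8): Σ = 6601
Mean = 6601/8 = 825.1250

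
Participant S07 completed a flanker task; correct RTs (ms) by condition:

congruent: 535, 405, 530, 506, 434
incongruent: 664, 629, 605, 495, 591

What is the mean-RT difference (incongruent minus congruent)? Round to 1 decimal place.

M(congruent) = 2410/5 = 482.000
M(incongruent) = 2984/5 = 596.800
Difference = 596.800 − 482.000 = 114.800 ms

114.8 ms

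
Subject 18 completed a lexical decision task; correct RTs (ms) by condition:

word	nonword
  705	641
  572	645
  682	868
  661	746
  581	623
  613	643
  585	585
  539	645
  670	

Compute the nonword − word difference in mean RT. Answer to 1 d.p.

51.4 ms

M(word) = 5608/9 = 623.111
M(nonword) = 5396/8 = 674.500
Difference = 674.500 − 623.111 = 51.389 ms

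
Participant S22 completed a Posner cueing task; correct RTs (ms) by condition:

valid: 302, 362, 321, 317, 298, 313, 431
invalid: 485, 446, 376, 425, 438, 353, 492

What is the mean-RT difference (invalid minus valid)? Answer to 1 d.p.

M(valid) = 2344/7 = 334.857
M(invalid) = 3015/7 = 430.714
Difference = 430.714 − 334.857 = 95.857 ms

95.9 ms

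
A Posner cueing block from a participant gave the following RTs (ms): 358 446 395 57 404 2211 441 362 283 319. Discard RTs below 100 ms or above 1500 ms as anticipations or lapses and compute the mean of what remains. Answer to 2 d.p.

376.00 ms

Excluded: 57, 2211
Retained (n=8): Σ = 3008
Mean = 3008/8 = 376.0000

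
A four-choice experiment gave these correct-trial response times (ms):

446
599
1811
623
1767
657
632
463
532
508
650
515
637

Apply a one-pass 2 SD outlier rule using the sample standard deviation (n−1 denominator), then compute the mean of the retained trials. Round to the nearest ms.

569 ms

n = 13, ΣRT = 9840, M = 756.923
Σ(x−M)² = 2579756.92; s = √(2579756.92/12) = 463.659
Cutoffs: 756.923 ± 2·463.659 → [-170.4, 1684.2]
Outside: 1767, 1811 → excluded.
Retained (n=11): Σ = 6262, mean = 6262/11 = 569.273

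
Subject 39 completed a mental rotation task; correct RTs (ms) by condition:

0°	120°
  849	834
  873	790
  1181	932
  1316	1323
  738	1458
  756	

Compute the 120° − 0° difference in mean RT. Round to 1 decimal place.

M(0°) = 5713/6 = 952.167
M(120°) = 5337/5 = 1067.400
Difference = 1067.400 − 952.167 = 115.233 ms

115.2 ms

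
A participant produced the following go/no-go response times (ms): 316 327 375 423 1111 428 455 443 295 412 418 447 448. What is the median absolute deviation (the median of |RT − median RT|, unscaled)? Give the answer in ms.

25 ms

Sorted: 295, 316, 327, 375, 412, 418, 423, 428, 443, 447, 448, 455, 1111 → median = 423
|x − 423|: 107, 96, 48, 0, 688, 5, 32, 20, 128, 11, 5, 24, 25
Sorted deviations: 0, 5, 5, 11, 20, 24, 25, 32, 48, 96, 107, 128, 688 → MAD = 25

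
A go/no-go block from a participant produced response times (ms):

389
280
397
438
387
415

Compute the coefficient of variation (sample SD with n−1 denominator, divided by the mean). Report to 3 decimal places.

n = 6, Σ = 2306, M = 384.3333
Σ(x−M)² = 14895.333; s = √(14895.333/5) = 54.5808
CV = 54.5808 / 384.3333 = 0.14201

0.142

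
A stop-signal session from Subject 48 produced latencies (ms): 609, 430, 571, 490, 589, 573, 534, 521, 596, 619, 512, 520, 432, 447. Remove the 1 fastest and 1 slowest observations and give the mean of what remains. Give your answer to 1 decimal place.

Sorted: 430, 432, 447, 490, 512, 520, 521, 534, 571, 573, 589, 596, 609, 619
Drop lowest 1 (430) and highest 1 (619)
Remaining (n=12): Σ = 6394, mean = 6394/12 = 532.833

532.8 ms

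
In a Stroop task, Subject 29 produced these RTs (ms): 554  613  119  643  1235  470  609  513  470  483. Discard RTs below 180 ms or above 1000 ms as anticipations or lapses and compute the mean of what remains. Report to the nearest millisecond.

Excluded: 119, 1235
Retained (n=8): Σ = 4355
Mean = 4355/8 = 544.3750

544 ms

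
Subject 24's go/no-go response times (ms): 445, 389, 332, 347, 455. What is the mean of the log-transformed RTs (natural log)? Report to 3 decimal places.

ln(RT): 6.0981, 5.9636, 5.8051, 5.8493, 6.1203
Σ ln(RT) = 29.8364
Mean = 29.8364/5 = 5.96728

5.967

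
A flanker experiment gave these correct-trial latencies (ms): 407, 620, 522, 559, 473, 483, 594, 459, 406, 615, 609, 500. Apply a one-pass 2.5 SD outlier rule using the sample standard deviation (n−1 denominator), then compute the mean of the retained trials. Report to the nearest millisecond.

n = 12, ΣRT = 6247, M = 520.583
Σ(x−M)² = 67406.92; s = √(67406.92/11) = 78.281
Cutoffs: 520.583 ± 2.5·78.281 → [324.9, 716.3]
No RTs fall outside the cutoffs; all 12 retained. Mean = 6247/12 = 520.583

521 ms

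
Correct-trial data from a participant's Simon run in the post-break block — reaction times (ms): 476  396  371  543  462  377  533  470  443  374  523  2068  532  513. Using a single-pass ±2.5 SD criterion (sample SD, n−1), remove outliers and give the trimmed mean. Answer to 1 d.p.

462.5 ms

n = 14, ΣRT = 8081, M = 577.214
Σ(x−M)² = 2444446.36; s = √(2444446.36/13) = 433.629
Cutoffs: 577.214 ± 2.5·433.629 → [-506.9, 1661.3]
Outside: 2068 → excluded.
Retained (n=13): Σ = 6013, mean = 6013/13 = 462.538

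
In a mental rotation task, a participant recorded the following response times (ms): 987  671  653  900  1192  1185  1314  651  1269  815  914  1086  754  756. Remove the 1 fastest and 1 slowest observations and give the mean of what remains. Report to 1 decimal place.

931.8 ms

Sorted: 651, 653, 671, 754, 756, 815, 900, 914, 987, 1086, 1185, 1192, 1269, 1314
Drop lowest 1 (651) and highest 1 (1314)
Remaining (n=12): Σ = 11182, mean = 11182/12 = 931.833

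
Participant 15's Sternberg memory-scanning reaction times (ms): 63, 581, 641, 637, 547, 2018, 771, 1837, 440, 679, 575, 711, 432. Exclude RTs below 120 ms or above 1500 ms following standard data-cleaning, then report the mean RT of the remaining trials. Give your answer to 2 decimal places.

601.40 ms

Excluded: 63, 1837, 2018
Retained (n=10): Σ = 6014
Mean = 6014/10 = 601.4000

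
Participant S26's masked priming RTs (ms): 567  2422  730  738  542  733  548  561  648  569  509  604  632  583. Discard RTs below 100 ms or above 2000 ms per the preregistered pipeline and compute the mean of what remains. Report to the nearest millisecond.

613 ms

Excluded: 2422
Retained (n=13): Σ = 7964
Mean = 7964/13 = 612.6154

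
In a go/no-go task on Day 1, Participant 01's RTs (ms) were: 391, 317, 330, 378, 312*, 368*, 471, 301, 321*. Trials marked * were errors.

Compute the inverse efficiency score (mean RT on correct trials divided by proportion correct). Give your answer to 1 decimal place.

Correct trials (n=6): 391, 317, 330, 378, 471, 301
Mean correct RT = 2188/6 = 364.6667 ms
Proportion correct = 6/9
IES = 364.6667 / (6/9) = 547.000 ms

547.0 ms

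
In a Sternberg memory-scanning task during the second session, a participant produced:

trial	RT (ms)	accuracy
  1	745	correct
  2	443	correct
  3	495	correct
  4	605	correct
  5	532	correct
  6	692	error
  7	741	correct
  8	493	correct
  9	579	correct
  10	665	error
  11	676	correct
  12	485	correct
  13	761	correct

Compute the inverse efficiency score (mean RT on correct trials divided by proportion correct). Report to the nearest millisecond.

Correct trials (n=11): 745, 443, 495, 605, 532, 741, 493, 579, 676, 485, 761
Mean correct RT = 6555/11 = 595.9091 ms
Proportion correct = 11/13
IES = 595.9091 / (11/13) = 704.256 ms

704 ms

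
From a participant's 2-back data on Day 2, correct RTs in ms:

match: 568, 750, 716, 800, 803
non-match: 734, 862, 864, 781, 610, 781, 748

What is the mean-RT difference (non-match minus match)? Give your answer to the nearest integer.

M(match) = 3637/5 = 727.400
M(non-match) = 5380/7 = 768.571
Difference = 768.571 − 727.400 = 41.171 ms

41 ms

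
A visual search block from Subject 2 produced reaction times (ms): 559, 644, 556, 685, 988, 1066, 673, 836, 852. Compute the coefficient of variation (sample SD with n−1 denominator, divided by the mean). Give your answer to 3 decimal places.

n = 9, Σ = 6859, M = 762.1111
Σ(x−M)² = 268486.889; s = √(268486.889/8) = 183.1962
CV = 183.1962 / 762.1111 = 0.24038

0.240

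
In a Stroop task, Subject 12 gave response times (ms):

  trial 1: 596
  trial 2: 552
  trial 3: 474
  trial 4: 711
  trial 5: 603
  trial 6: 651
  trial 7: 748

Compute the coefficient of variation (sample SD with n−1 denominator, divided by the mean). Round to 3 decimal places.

0.151

n = 7, Σ = 4335, M = 619.2857
Σ(x−M)² = 52427.429; s = √(52427.429/6) = 93.4768
CV = 93.4768 / 619.2857 = 0.15094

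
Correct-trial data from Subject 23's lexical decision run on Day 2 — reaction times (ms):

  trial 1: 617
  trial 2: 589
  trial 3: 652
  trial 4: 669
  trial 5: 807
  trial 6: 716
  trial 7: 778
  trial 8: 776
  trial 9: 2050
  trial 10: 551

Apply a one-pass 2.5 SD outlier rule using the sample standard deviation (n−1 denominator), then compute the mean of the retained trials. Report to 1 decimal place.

683.9 ms

n = 10, ΣRT = 8205, M = 820.500
Σ(x−M)² = 1745538.50; s = √(1745538.50/9) = 440.396
Cutoffs: 820.500 ± 2.5·440.396 → [-280.5, 1921.5]
Outside: 2050 → excluded.
Retained (n=9): Σ = 6155, mean = 6155/9 = 683.889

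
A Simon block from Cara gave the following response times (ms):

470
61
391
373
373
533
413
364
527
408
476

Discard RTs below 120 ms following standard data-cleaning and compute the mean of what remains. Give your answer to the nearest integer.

Excluded: 61
Retained (n=10): Σ = 4328
Mean = 4328/10 = 432.8000

433 ms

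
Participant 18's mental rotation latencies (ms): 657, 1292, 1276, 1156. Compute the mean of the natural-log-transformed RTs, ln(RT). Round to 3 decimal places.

6.964

ln(RT): 6.4877, 7.1639, 7.1515, 7.0527
Σ ln(RT) = 27.8558
Mean = 27.8558/4 = 6.96396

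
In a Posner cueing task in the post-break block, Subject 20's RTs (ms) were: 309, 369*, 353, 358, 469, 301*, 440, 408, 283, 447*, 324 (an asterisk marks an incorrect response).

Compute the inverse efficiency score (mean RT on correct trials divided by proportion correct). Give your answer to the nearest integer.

506 ms

Correct trials (n=8): 309, 353, 358, 469, 440, 408, 283, 324
Mean correct RT = 2944/8 = 368.0000 ms
Proportion correct = 8/11
IES = 368.0000 / (8/11) = 506.000 ms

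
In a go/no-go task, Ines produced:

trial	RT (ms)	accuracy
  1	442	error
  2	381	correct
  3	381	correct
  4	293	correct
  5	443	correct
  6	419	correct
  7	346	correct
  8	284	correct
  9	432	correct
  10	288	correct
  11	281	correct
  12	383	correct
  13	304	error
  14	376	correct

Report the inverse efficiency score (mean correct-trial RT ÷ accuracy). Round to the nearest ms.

419 ms

Correct trials (n=12): 381, 381, 293, 443, 419, 346, 284, 432, 288, 281, 383, 376
Mean correct RT = 4307/12 = 358.9167 ms
Proportion correct = 12/14
IES = 358.9167 / (12/14) = 418.736 ms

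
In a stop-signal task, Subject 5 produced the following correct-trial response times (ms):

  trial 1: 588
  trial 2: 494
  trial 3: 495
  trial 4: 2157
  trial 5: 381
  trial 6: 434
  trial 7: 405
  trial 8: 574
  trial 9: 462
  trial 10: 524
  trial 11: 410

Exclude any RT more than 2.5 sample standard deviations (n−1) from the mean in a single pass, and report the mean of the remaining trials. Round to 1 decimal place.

n = 11, ΣRT = 6924, M = 629.455
Σ(x−M)² = 2612248.73; s = √(2612248.73/10) = 511.102
Cutoffs: 629.455 ± 2.5·511.102 → [-648.3, 1907.2]
Outside: 2157 → excluded.
Retained (n=10): Σ = 4767, mean = 4767/10 = 476.700

476.7 ms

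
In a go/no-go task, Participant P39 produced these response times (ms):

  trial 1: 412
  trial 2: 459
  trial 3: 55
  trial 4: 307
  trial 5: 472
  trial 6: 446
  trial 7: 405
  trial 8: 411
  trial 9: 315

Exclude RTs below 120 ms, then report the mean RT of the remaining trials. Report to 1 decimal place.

Excluded: 55
Retained (n=8): Σ = 3227
Mean = 3227/8 = 403.3750

403.4 ms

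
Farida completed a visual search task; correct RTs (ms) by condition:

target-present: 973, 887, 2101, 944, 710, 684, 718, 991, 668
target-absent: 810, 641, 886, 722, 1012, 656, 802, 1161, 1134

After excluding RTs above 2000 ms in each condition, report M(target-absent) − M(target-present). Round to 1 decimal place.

target-present: exclude 2101
M(target-present) = 6575/8 = 821.875
M(target-absent) = 7824/9 = 869.333
Difference = 869.333 − 821.875 = 47.458 ms

47.5 ms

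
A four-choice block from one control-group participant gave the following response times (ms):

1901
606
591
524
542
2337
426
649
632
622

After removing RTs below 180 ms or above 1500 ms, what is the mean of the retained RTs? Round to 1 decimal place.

Excluded: 1901, 2337
Retained (n=8): Σ = 4592
Mean = 4592/8 = 574.0000

574.0 ms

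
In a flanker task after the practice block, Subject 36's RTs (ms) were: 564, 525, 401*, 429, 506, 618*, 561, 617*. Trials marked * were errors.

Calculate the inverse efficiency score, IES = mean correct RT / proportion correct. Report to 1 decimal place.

Correct trials (n=5): 564, 525, 429, 506, 561
Mean correct RT = 2585/5 = 517.0000 ms
Proportion correct = 5/8
IES = 517.0000 / (5/8) = 827.200 ms

827.2 ms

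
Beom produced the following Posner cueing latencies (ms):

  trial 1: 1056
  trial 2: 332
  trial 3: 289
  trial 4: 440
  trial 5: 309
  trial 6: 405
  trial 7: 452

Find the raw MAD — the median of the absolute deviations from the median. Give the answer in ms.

73 ms

Sorted: 289, 309, 332, 405, 440, 452, 1056 → median = 405
|x − 405|: 651, 73, 116, 35, 96, 0, 47
Sorted deviations: 0, 35, 47, 73, 96, 116, 651 → MAD = 73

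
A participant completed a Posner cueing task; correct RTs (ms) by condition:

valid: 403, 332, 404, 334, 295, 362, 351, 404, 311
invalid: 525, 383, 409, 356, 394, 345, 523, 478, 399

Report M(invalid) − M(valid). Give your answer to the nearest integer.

68 ms

M(valid) = 3196/9 = 355.111
M(invalid) = 3812/9 = 423.556
Difference = 423.556 − 355.111 = 68.444 ms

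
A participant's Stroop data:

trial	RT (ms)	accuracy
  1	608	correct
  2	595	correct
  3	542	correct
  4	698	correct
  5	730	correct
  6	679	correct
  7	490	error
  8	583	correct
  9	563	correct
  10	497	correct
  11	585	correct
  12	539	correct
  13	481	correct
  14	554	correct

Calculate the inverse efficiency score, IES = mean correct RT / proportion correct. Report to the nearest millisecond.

634 ms

Correct trials (n=13): 608, 595, 542, 698, 730, 679, 583, 563, 497, 585, 539, 481, 554
Mean correct RT = 7654/13 = 588.7692 ms
Proportion correct = 13/14
IES = 588.7692 / (13/14) = 634.059 ms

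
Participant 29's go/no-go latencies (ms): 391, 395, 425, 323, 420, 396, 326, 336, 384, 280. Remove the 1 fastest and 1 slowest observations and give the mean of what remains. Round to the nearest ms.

Sorted: 280, 323, 326, 336, 384, 391, 395, 396, 420, 425
Drop lowest 1 (280) and highest 1 (425)
Remaining (n=8): Σ = 2971, mean = 2971/8 = 371.375

371 ms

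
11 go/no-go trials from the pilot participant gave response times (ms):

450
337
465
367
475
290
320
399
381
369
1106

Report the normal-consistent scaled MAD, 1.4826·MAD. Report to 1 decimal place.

90.4 ms

Sorted: 290, 320, 337, 367, 369, 381, 399, 450, 465, 475, 1106 → median = 381
|x − 381| sorted: 0, 12, 14, 18, 44, 61, 69, 84, 91, 94, 725 → MAD = 61
Robust SD ≈ 1.4826 × 61 = 90.439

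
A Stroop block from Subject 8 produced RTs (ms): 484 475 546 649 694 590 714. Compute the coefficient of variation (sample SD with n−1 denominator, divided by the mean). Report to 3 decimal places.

n = 7, Σ = 4152, M = 593.1429
Σ(x−M)² = 56000.857; s = √(56000.857/6) = 96.6099
CV = 96.6099 / 593.1429 = 0.16288

0.163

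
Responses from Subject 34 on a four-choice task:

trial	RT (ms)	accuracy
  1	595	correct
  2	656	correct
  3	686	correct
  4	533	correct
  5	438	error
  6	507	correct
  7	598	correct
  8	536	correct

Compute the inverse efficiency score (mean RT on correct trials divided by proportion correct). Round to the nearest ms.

Correct trials (n=7): 595, 656, 686, 533, 507, 598, 536
Mean correct RT = 4111/7 = 587.2857 ms
Proportion correct = 7/8
IES = 587.2857 / (7/8) = 671.184 ms

671 ms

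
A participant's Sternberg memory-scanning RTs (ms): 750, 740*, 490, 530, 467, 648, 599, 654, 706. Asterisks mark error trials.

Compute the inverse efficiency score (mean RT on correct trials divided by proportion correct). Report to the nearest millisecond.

681 ms

Correct trials (n=8): 750, 490, 530, 467, 648, 599, 654, 706
Mean correct RT = 4844/8 = 605.5000 ms
Proportion correct = 8/9
IES = 605.5000 / (8/9) = 681.188 ms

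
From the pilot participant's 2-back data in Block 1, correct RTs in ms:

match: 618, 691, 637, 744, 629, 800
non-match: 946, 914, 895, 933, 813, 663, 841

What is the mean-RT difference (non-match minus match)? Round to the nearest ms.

171 ms

M(match) = 4119/6 = 686.500
M(non-match) = 6005/7 = 857.857
Difference = 857.857 − 686.500 = 171.357 ms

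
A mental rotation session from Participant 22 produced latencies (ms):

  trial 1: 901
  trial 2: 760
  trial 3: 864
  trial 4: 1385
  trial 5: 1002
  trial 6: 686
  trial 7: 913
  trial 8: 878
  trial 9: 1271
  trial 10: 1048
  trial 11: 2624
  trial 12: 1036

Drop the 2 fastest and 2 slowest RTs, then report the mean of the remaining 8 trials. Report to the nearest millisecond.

989 ms

Sorted: 686, 760, 864, 878, 901, 913, 1002, 1036, 1048, 1271, 1385, 2624
Drop lowest 2 (686, 760) and highest 2 (1385, 2624)
Remaining (n=8): Σ = 7913, mean = 7913/8 = 989.125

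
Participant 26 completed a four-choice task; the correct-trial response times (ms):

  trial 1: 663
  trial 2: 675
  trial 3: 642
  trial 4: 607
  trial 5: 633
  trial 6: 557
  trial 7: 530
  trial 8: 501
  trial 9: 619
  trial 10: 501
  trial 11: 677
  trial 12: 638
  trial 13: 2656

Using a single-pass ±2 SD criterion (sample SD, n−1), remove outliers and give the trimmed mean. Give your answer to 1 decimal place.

n = 13, ΣRT = 9899, M = 761.462
Σ(x−M)² = 3934809.23; s = √(3934809.23/12) = 572.626
Cutoffs: 761.462 ± 2·572.626 → [-383.8, 1906.7]
Outside: 2656 → excluded.
Retained (n=12): Σ = 7243, mean = 7243/12 = 603.583

603.6 ms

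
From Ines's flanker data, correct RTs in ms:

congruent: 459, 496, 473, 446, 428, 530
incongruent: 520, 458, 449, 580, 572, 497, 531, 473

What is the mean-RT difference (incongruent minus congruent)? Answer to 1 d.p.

M(congruent) = 2832/6 = 472.000
M(incongruent) = 4080/8 = 510.000
Difference = 510.000 − 472.000 = 38.000 ms

38.0 ms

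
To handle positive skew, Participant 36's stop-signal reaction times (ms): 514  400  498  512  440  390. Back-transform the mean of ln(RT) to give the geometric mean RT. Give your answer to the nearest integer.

456 ms

ln(RT): 6.2422, 5.9915, 6.2106, 6.2383, 6.0868, 5.9661
Mean ln(RT) = 36.7355/6 = 6.12259
Geometric mean = exp(6.12259) = 456.04 ms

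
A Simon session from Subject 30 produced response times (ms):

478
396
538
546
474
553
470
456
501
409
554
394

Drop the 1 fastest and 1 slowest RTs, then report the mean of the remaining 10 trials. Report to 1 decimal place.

482.1 ms

Sorted: 394, 396, 409, 456, 470, 474, 478, 501, 538, 546, 553, 554
Drop lowest 1 (394) and highest 1 (554)
Remaining (n=10): Σ = 4821, mean = 4821/10 = 482.100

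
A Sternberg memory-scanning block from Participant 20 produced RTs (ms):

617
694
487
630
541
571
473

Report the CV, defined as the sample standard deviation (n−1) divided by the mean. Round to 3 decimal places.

0.139

n = 7, Σ = 4013, M = 573.2857
Σ(x−M)² = 38249.429; s = √(38249.429/6) = 79.8430
CV = 79.8430 / 573.2857 = 0.13927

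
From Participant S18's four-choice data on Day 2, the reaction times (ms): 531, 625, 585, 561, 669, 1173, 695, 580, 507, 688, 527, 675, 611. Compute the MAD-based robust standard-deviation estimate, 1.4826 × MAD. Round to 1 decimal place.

94.9 ms

Sorted: 507, 527, 531, 561, 580, 585, 611, 625, 669, 675, 688, 695, 1173 → median = 611
|x − 611| sorted: 0, 14, 26, 31, 50, 58, 64, 77, 80, 84, 84, 104, 562 → MAD = 64
Robust SD ≈ 1.4826 × 64 = 94.886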